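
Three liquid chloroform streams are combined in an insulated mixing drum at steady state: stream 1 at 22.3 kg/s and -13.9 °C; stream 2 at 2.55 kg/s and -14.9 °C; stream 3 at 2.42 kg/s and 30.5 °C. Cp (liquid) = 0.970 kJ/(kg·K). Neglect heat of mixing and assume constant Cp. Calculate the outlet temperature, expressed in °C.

Adiabatic, steady state ⇒ Σ ṁᵢCp,ᵢ(T_out − Tᵢ) = 0
Σ ṁᵢCp,ᵢTᵢ = 22.3×0.970×-13.9 + 2.55×0.970×-14.9 + 2.42×0.970×30.5 = -265.93
Σ ṁᵢCp,ᵢ = 22.3×0.970 + 2.55×0.970 + 2.42×0.970 = 26.452
T_out = -265.93 / 26.452 = -10.053 °C

T_out = -10.1 °C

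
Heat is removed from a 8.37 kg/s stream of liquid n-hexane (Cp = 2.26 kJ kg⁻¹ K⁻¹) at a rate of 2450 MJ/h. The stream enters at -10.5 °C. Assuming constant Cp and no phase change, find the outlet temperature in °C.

T_out = -46.5 °C

Q = 2450 MJ/h = 680.56 kJ/s
ΔT = Q/(ṁ·Cp) = 680.56/(8.37×2.26) = 35.977 K
T_out = -10.5 − 35.977 = -46.477 °C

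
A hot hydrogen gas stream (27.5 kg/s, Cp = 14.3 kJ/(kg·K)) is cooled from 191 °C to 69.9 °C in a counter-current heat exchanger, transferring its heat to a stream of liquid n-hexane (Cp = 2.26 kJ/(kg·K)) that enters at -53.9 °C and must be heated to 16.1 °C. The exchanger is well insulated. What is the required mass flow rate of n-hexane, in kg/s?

ṁ_c = 301 kg/s

Heat released by hot stream: Q = 27.5 × 14.3 × (191 − 69.9) = 47623 kJ/s
Energy balance on cold side (adiabatic exchanger): Q = ṁ_c·Cp_c·(T_c,out − T_c,in)
ṁ_c = 47623 / [2.26 × (16.1 − -53.9)] = 301.03 kg/s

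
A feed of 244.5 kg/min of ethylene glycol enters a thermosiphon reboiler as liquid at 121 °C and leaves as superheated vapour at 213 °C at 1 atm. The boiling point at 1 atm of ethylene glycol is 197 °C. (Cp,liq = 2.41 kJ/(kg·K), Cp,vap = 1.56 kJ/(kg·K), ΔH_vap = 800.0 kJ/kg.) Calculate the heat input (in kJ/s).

Q = 4110 kJ/s

liquid 121→197 °C: 183.16 kJ/kg
vaporisation at 197 °C: 800 kJ/kg
vapour 197→213 °C: 24.96 kJ/kg
Δh = 183.16 + 800 + 24.96 = 1008.1 kJ/kg
Q = ṁ·Δh = 244.5 kg/min × 1008.1 kJ/kg = 246490 kJ/min
|Q| = 4108.1 kW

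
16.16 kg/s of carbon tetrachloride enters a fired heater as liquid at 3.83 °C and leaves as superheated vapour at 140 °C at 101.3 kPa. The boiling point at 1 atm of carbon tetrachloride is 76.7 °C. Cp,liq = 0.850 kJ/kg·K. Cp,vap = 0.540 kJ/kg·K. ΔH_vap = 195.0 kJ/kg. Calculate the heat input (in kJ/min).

liquid 3.83→76.7 °C: 61.94 kJ/kg
vaporisation at 76.7 °C: 195 kJ/kg
vapour 76.7→140 °C: 34.182 kJ/kg
Δh = 61.94 + 195 + 34.182 = 291.12 kJ/kg
Q = ṁ·Δh = 16.16 kg/s × 291.12 kJ/kg = 4704.5 kJ/s
|Q| = 4704.5 kW = 282270 kJ/min

Q = 282000 kJ/min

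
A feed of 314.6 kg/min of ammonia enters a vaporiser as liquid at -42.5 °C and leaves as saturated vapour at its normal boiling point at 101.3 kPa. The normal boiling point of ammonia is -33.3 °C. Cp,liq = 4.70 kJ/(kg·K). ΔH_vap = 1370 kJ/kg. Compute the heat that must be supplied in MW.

Q = 7.41 MW

liquid -42.5→-33.3 °C: 43.24 kJ/kg
vaporisation at -33.3 °C: 1370 kJ/kg
Δh = 43.24 + 1370 = 1413.2 kJ/kg
Q = ṁ·Δh = 314.6 kg/min × 1413.2 kJ/kg = 444610 kJ/min
|Q| = 7410.1 kW = 7.4101 MW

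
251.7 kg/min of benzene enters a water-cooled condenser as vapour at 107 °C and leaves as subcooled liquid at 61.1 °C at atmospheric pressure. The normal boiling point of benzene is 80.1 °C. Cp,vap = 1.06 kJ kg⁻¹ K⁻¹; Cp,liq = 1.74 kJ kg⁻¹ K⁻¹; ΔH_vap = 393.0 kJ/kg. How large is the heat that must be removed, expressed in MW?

vapour 107→80.1 °C: -28.514 kJ/kg
condensation at 80.1 °C: -393 kJ/kg
liquid 80.1→61.1 °C: -33.06 kJ/kg
Δh = -28.514 + -393 + -33.06 = -454.57 kJ/kg
Q = ṁ·Δh = 251.7 kg/min × -454.57 kJ/kg = -114420 kJ/min
|Q| = 1906.9 kW = 1.9069 MW

Q_c = 1.91 MW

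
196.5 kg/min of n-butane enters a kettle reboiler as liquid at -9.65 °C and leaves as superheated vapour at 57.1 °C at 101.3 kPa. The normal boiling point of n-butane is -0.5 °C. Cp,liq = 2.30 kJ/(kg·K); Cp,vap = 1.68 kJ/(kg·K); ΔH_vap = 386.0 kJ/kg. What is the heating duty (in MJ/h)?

Q = 5940 MJ/h

liquid -9.65→-0.5 °C: 21.045 kJ/kg
vaporisation at -0.5 °C: 386 kJ/kg
vapour -0.5→57.1 °C: 96.768 kJ/kg
Δh = 21.045 + 386 + 96.768 = 503.81 kJ/kg
Q = ṁ·Δh = 196.5 kg/min × 503.81 kJ/kg = 98999 kJ/min
|Q| = 1650 kW = 5940 MJ/h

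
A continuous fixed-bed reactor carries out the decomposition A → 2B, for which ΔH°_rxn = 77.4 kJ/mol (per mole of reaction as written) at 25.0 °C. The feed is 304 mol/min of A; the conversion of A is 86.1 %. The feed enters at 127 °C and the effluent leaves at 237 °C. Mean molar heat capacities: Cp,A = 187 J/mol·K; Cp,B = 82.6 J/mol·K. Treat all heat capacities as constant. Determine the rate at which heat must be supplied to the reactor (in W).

Q_in = 422000 W

Extent of reaction ξ = 0.861 × 304 = 261.74 mol/min
Reaction term: ξ·ΔH°_rxn = 261.74 × 77.4 = 20259 kJ/min
Sensible, feed 127→25 °C: -5798.5 kJ/min
Outlet flows (mol/min): A 42.256, B 523.49
Sensible, products 25→237 °C: 10842 kJ/min
Q = ΔH = 25303 kJ/min = 421.71 kW
Heat supplied = 421710 W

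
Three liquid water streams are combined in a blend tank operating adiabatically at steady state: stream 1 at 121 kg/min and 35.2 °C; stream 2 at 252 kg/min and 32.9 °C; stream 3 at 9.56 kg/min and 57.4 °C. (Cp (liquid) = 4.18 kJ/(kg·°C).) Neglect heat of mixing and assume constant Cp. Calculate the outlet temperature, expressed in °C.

T_out = 34.2 °C

Energy balance with Q = 0: Σ ṁᵢCp,ᵢ(T_out − Tᵢ) = 0
Σ ṁᵢCp,ᵢTᵢ = 121×4.18×35.2 + 252×4.18×32.9 + 9.56×4.18×57.4 = 54753
Σ ṁᵢCp,ᵢ = 121×4.18 + 252×4.18 + 9.56×4.18 = 1599.1
T_out = 54753 / 1599.1 = 34.24 °C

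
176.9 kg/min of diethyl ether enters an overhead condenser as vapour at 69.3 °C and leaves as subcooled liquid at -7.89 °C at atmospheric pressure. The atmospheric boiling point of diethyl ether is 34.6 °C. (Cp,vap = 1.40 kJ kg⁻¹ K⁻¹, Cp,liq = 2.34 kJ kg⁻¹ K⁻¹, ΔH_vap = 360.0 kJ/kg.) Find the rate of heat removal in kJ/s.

Q_c = 1500 kJ/s

vapour 69.3→34.6 °C: -48.58 kJ/kg
condensation at 34.6 °C: -360 kJ/kg
liquid 34.6→-7.89 °C: -99.427 kJ/kg
Δh = -48.58 + -360 + -99.427 = -508.01 kJ/kg
Q = ṁ·Δh = 176.9 kg/min × -508.01 kJ/kg = -89866 kJ/min
|Q| = 1497.8 kW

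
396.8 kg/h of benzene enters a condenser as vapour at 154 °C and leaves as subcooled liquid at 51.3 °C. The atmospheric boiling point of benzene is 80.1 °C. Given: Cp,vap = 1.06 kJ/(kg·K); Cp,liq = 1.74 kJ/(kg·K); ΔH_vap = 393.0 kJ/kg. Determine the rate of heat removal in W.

Q_c = 57500 W

vapour 154→80.1 °C: -78.334 kJ/kg
condensation at 80.1 °C: -393 kJ/kg
liquid 80.1→51.3 °C: -50.112 kJ/kg
Δh = -78.334 + -393 + -50.112 = -521.45 kJ/kg
Q = ṁ·Δh = 396.8 kg/h × -521.45 kJ/kg = -206910 kJ/h
|Q| = 57.475 kW = 57475 W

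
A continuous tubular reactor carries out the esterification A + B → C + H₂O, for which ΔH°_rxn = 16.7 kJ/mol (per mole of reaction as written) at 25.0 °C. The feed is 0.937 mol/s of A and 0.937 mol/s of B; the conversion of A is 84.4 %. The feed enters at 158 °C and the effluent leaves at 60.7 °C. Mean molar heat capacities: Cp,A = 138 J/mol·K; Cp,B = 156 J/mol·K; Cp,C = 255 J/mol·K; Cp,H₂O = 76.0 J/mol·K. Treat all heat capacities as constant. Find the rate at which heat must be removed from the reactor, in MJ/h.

Extent of reaction ξ = 0.844 × 0.937 = 0.79083 mol/s
Reaction term: ξ·ΔH°_rxn = 0.79083 × 16.7 = 13.207 kJ/s
Sensible, feed 158→25 °C: -36.639 kJ/s
Outlet flows (mol/s): A 0.14617, B 0.14617, C 0.79083, H₂O 0.79083
Sensible, products 25→60.7 °C: 10.879 kJ/s
Q = ΔH = -12.553 kJ/s = -12.553 kW
Heat removed = 45.189 MJ/h

Q_out = 45.2 MJ/h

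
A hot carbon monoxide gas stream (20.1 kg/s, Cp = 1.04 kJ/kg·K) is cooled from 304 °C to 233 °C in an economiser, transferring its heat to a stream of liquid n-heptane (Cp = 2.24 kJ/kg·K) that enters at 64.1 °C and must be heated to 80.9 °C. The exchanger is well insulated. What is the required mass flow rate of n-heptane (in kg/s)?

Heat released by hot stream: Q = 20.1 × 1.04 × (304 − 233) = 1484.2 kJ/s
Energy balance on cold side (adiabatic exchanger): Q = ṁ_c·Cp_c·(T_c,out − T_c,in)
ṁ_c = 1484.2 / [2.24 × (80.9 − 64.1)] = 39.439 kg/s

ṁ_c = 39.4 kg/s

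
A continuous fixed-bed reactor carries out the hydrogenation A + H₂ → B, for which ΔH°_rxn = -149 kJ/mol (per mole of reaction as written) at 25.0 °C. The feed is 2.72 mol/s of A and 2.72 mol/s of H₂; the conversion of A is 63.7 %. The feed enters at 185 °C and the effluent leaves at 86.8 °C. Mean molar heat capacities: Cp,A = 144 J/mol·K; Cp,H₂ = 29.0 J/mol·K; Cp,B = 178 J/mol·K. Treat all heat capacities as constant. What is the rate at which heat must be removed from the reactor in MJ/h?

Extent of reaction ξ = 0.637 × 2.72 = 1.7326 mol/s
Reaction term: ξ·ΔH°_rxn = 1.7326 × -149 = -258.16 kJ/s
Sensible, feed 185→25 °C: -75.29 kJ/s
Outlet flows (mol/s): A 0.98736, H₂ 0.98736, B 1.7326
Sensible, products 25→86.8 °C: 29.616 kJ/s
Q = ΔH = -303.84 kJ/s = -303.84 kW
Heat removed = 1093.8 MJ/h

Q_out = 1090 MJ/h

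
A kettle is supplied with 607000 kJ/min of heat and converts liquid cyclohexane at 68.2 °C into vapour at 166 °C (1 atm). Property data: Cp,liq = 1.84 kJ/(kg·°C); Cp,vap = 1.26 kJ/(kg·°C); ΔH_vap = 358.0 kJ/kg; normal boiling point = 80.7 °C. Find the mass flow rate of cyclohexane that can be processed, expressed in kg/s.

Δh = 1.84×(80.7−68.2) + 358.0 + 1.26×(166−80.7) = 488.48 kJ/kg
Q = 607000 kJ/min = 10117 kJ/s = 10117 kJ/s
ṁ = Q/Δh = 10117 / 488.48 = 20.711 kg/s

ṁ = 20.7 kg/s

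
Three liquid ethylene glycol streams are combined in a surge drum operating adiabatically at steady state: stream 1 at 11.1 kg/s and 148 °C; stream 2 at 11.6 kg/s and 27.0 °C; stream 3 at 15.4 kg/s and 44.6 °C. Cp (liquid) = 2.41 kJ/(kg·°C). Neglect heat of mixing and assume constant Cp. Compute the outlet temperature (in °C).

T_out = 69.4 °C

Energy balance with Q = 0: Σ ṁᵢCp,ᵢ(T_out − Tᵢ) = 0
Σ ṁᵢCp,ᵢTᵢ = 11.1×2.41×148 + 11.6×2.41×27.0 + 15.4×2.41×44.6 = 6369.2
Σ ṁᵢCp,ᵢ = 11.1×2.41 + 11.6×2.41 + 15.4×2.41 = 91.821
T_out = 6369.2 / 91.821 = 69.366 °C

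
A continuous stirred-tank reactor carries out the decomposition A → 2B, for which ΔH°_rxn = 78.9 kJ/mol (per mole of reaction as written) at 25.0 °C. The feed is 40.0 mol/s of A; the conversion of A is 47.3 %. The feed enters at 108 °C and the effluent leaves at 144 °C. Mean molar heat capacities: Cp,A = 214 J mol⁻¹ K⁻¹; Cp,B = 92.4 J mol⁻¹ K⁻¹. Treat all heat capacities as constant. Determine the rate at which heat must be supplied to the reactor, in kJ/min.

Extent of reaction ξ = 0.473 × 40.0 = 18.92 mol/s
Reaction term: ξ·ΔH°_rxn = 18.92 × 78.9 = 1492.8 kJ/s
Sensible, feed 108→25 °C: -710.48 kJ/s
Outlet flows (mol/s): A 21.08, B 37.84
Sensible, products 25→144 °C: 952.9 kJ/s
Q = ΔH = 1735.2 kJ/s = 1735.2 kW
Heat supplied = 104110 kJ/min

Q_in = 104000 kJ/min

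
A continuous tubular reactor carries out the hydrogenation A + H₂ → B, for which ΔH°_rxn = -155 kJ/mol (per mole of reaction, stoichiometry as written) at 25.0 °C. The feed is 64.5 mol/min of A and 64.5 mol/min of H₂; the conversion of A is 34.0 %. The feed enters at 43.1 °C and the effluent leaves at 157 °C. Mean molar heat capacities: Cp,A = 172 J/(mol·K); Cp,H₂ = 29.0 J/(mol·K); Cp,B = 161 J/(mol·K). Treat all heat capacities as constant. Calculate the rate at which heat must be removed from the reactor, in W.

Extent of reaction ξ = 0.340 × 64.5 = 21.93 mol/min
Reaction term: ξ·ΔH°_rxn = 21.93 × -155 = -3399.2 kJ/min
Sensible, feed 43.1→25 °C: -234.66 kJ/min
Outlet flows (mol/min): A 42.57, H₂ 42.57, B 21.93
Sensible, products 25→157 °C: 1595.5 kJ/min
Q = ΔH = -2038.3 kJ/min = -33.971 kW
Heat removed = 33971 W

Q_out = 34000 W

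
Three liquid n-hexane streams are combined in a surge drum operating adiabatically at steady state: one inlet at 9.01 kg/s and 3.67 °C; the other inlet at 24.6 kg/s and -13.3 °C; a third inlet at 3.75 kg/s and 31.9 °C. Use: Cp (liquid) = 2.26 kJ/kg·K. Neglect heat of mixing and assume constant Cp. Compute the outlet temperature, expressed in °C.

T_out = -4.67 °C

Adiabatic, steady state ⇒ Σ ṁᵢCp,ᵢ(T_out − Tᵢ) = 0
Σ ṁᵢCp,ᵢTᵢ = 9.01×2.26×3.67 + 24.6×2.26×-13.3 + 3.75×2.26×31.9 = -394.34
Σ ṁᵢCp,ᵢ = 9.01×2.26 + 24.6×2.26 + 3.75×2.26 = 84.434
T_out = -394.34 / 84.434 = -4.6705 °C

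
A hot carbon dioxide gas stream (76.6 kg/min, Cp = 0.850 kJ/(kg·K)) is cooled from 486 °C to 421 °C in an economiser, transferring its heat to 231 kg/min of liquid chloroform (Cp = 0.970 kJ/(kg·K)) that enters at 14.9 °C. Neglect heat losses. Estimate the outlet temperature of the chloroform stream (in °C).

T_c,out = 33.8 °C

Heat released by hot stream: Q = 76.6 × 0.850 × (486 − 421) = 4232.1 kJ/min
Energy balance on cold side (adiabatic exchanger): Q = ṁ_c·Cp_c·(T_c,out − T_c,in)
T_c,out = 14.9 + 4232.1/(231 × 0.970) = 33.788 °C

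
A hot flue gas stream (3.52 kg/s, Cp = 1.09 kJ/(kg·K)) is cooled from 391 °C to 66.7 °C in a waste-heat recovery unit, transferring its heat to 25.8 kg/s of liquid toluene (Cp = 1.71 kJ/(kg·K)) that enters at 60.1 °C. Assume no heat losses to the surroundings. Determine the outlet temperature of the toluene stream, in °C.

Heat released by hot stream: Q = 3.52 × 1.09 × (391 − 66.7) = 1244.3 kJ/s
Energy balance on cold side (adiabatic exchanger): Q = ṁ_c·Cp_c·(T_c,out − T_c,in)
T_c,out = 60.1 + 1244.3/(25.8 × 1.71) = 88.303 °C

T_c,out = 88.3 °C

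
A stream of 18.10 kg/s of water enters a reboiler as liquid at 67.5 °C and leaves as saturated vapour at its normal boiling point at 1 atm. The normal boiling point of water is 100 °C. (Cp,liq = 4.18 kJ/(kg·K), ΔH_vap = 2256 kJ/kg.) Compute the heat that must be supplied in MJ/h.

liquid 67.5→100 °C: 135.85 kJ/kg
vaporisation at 100 °C: 2256 kJ/kg
Δh = 135.85 + 2256 = 2391.8 kJ/kg
Q = ṁ·Δh = 18.10 kg/s × 2391.8 kJ/kg = 43292 kJ/s
|Q| = 43292 kW = 155850 MJ/h

Q = 156000 MJ/h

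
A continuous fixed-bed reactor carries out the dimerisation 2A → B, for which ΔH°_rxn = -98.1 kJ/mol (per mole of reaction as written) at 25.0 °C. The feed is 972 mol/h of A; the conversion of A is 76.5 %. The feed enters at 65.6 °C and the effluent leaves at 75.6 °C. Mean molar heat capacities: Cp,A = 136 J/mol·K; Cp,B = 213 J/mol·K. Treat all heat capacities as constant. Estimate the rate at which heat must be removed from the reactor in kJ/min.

Q_out = 604 kJ/min

Extent of reaction ξ = 0.765 × 972 / 2 = 371.79 mol/h
Reaction term: ξ·ΔH°_rxn = 371.79 × -98.1 = -36473 kJ/h
Sensible, feed 65.6→25 °C: -5367 kJ/h
Outlet flows (mol/h): A 228.42, B 371.79
Sensible, products 25→75.6 °C: 5579 kJ/h
Q = ΔH = -36261 kJ/h = -10.072 kW
Heat removed = 604.34 kJ/min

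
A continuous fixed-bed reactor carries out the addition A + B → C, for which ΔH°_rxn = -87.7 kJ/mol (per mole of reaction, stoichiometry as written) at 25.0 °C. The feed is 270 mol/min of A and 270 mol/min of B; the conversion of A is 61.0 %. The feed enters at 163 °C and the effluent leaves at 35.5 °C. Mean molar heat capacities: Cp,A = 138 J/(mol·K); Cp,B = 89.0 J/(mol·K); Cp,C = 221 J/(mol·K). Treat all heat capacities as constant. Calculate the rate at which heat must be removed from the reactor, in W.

Extent of reaction ξ = 0.610 × 270 = 164.7 mol/min
Reaction term: ξ·ΔH°_rxn = 164.7 × -87.7 = -14444 kJ/min
Sensible, feed 163→25 °C: -8458 kJ/min
Outlet flows (mol/min): A 105.3, B 105.3, C 164.7
Sensible, products 25→35.5 °C: 633.17 kJ/min
Q = ΔH = -22269 kJ/min = -371.15 kW
Heat removed = 371150 W

Q_out = 371000 W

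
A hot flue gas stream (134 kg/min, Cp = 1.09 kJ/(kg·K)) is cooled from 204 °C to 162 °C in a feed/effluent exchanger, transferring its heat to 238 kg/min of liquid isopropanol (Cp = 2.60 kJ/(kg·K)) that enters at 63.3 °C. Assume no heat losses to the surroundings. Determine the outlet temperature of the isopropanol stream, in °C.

Heat released by hot stream: Q = 134 × 1.09 × (204 − 162) = 6134.5 kJ/min
Energy balance on cold side (adiabatic exchanger): Q = ṁ_c·Cp_c·(T_c,out − T_c,in)
T_c,out = 63.3 + 6134.5/(238 × 2.60) = 73.214 °C

T_c,out = 73.2 °C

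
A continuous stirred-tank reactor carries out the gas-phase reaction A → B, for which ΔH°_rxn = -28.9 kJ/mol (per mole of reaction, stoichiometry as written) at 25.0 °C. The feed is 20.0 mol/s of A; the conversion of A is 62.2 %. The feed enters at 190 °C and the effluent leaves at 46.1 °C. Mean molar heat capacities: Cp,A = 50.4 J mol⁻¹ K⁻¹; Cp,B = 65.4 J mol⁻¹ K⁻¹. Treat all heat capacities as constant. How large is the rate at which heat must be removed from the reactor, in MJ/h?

Q_out = 1800 MJ/h

Extent of reaction ξ = 0.622 × 20.0 = 12.44 mol/s
Reaction term: ξ·ΔH°_rxn = 12.44 × -28.9 = -359.52 kJ/s
Sensible, feed 190→25 °C: -166.32 kJ/s
Outlet flows (mol/s): A 7.56, B 12.44
Sensible, products 25→46.1 °C: 25.206 kJ/s
Q = ΔH = -500.63 kJ/s = -500.63 kW
Heat removed = 1802.3 MJ/h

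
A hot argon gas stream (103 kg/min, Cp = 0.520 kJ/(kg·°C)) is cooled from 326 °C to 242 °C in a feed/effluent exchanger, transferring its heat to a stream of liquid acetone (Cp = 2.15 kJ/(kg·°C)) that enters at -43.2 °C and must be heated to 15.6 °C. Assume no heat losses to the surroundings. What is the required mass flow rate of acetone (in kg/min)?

ṁ_c = 35.6 kg/min

Heat released by hot stream: Q = 103 × 0.520 × (326 − 242) = 4499 kJ/min
Energy balance on cold side (adiabatic exchanger): Q = ṁ_c·Cp_c·(T_c,out − T_c,in)
ṁ_c = 4499 / [2.15 × (15.6 − -43.2)] = 35.588 kg/min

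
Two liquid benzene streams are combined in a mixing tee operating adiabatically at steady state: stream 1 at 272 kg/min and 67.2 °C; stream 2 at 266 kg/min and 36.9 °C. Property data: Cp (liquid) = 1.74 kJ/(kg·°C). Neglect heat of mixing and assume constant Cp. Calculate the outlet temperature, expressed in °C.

T_out = 52.2 °C

Adiabatic, steady state ⇒ Σ ṁᵢCp,ᵢ(T_out − Tᵢ) = 0
T_out = Σ ṁᵢCp,ᵢTᵢ / Σ ṁᵢCp,ᵢ
      = 48883 / 936.12 = 52.219 °C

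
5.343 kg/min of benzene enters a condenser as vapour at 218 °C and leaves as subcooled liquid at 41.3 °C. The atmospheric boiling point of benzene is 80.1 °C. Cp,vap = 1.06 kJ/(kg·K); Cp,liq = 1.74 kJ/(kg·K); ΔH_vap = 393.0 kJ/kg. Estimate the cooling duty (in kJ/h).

vapour 218→80.1 °C: -146.17 kJ/kg
condensation at 80.1 °C: -393 kJ/kg
liquid 80.1→41.3 °C: -67.512 kJ/kg
Δh = -146.17 + -393 + -67.512 = -606.69 kJ/kg
Q = ṁ·Δh = 5.343 kg/min × -606.69 kJ/kg = -3241.5 kJ/min
|Q| = 54.025 kW = 194490 kJ/h

Q_c = 194000 kJ/h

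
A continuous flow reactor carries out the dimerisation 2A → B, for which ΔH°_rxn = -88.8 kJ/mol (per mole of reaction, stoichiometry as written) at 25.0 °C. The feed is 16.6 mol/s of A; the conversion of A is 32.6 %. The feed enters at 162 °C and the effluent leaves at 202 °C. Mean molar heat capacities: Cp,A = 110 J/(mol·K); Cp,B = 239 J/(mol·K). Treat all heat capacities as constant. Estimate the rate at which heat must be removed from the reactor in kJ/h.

Q_out = 569000 kJ/h

Extent of reaction ξ = 0.326 × 16.6 / 2 = 2.7058 mol/s
Reaction term: ξ·ΔH°_rxn = 2.7058 × -88.8 = -240.28 kJ/s
Sensible, feed 162→25 °C: -250.16 kJ/s
Outlet flows (mol/s): A 11.188, B 2.7058
Sensible, products 25→202 °C: 332.3 kJ/s
Q = ΔH = -158.14 kJ/s = -158.14 kW
Heat removed = 569290 kJ/h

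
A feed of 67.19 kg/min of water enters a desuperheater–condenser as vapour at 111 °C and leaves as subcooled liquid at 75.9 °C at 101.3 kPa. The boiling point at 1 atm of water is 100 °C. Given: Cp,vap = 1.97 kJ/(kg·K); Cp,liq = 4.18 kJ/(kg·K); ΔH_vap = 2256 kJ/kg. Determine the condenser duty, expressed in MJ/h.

Q_c = 9590 MJ/h

vapour 111→100 °C: -21.67 kJ/kg
condensation at 100 °C: -2256 kJ/kg
liquid 100→75.9 °C: -100.74 kJ/kg
Δh = -21.67 + -2256 + -100.74 = -2378.4 kJ/kg
Q = ṁ·Δh = 67.19 kg/min × -2378.4 kJ/kg = -159810 kJ/min
|Q| = 2663.4 kW = 9588.3 MJ/h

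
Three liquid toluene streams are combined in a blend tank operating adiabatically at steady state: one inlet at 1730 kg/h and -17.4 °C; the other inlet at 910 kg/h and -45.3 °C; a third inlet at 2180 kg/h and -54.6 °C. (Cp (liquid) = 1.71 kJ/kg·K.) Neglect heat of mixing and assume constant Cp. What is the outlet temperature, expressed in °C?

T_out = -39.5 °C

Energy balance with Q = 0: Σ ṁᵢCp,ᵢ(T_out − Tᵢ) = 0
Σ ṁᵢCp,ᵢTᵢ = 1730×1.71×-17.4 + 910×1.71×-45.3 + 2180×1.71×-54.6 = -325500
Σ ṁᵢCp,ᵢ = 1730×1.71 + 910×1.71 + 2180×1.71 = 8242.2
T_out = -325500 / 8242.2 = -39.492 °C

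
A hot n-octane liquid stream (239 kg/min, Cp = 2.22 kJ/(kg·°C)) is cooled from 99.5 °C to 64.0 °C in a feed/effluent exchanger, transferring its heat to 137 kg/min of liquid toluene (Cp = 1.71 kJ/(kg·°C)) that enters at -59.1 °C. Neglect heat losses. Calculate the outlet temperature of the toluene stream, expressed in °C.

Heat released by hot stream: Q = 239 × 2.22 × (99.5 − 64.0) = 18836 kJ/min
Energy balance on cold side (adiabatic exchanger): Q = ṁ_c·Cp_c·(T_c,out − T_c,in)
T_c,out = -59.1 + 18836/(137 × 1.71) = 21.301 °C

T_c,out = 21.3 °C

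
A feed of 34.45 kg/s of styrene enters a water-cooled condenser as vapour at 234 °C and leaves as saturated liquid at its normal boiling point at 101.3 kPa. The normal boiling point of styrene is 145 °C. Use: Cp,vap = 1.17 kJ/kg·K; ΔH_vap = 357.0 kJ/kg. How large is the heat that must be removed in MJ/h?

Q_c = 57200 MJ/h

vapour 234→145 °C: -104.13 kJ/kg
condensation at 145 °C: -357 kJ/kg
Δh = -104.13 + -357 = -461.13 kJ/kg
Q = ṁ·Δh = 34.45 kg/s × -461.13 kJ/kg = -15886 kJ/s
|Q| = 15886 kW = 57189 MJ/h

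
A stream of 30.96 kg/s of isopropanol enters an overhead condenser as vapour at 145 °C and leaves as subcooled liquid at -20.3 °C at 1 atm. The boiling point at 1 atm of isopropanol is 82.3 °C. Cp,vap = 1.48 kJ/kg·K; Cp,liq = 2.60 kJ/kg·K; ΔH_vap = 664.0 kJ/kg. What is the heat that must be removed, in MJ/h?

vapour 145→82.3 °C: -92.796 kJ/kg
condensation at 82.3 °C: -664 kJ/kg
liquid 82.3→-20.3 °C: -266.76 kJ/kg
Δh = -92.796 + -664 + -266.76 = -1023.6 kJ/kg
Q = ṁ·Δh = 30.96 kg/s × -1023.6 kJ/kg = -31689 kJ/s
|Q| = 31689 kW = 114080 MJ/h

Q_c = 114000 MJ/h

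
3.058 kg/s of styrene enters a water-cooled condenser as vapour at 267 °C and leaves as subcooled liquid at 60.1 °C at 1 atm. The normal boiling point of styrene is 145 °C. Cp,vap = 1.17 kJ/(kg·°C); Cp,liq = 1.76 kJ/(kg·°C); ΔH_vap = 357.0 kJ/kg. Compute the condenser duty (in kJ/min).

vapour 267→145 °C: -142.74 kJ/kg
condensation at 145 °C: -357 kJ/kg
liquid 145→60.1 °C: -149.42 kJ/kg
Δh = -142.74 + -357 + -149.42 = -649.16 kJ/kg
Q = ṁ·Δh = 3.058 kg/s × -649.16 kJ/kg = -1985.1 kJ/s
|Q| = 1985.1 kW = 119110 kJ/min

Q_c = 119000 kJ/min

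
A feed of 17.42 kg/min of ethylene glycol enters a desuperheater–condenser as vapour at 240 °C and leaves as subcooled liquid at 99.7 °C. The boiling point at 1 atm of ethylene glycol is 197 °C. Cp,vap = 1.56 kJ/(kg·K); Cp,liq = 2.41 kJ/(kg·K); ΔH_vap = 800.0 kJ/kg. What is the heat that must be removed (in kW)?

Q_c = 320 kW

vapour 240→197 °C: -67.08 kJ/kg
condensation at 197 °C: -800 kJ/kg
liquid 197→99.7 °C: -234.49 kJ/kg
Δh = -67.08 + -800 + -234.49 = -1101.6 kJ/kg
Q = ṁ·Δh = 17.42 kg/min × -1101.6 kJ/kg = -19189 kJ/min
|Q| = 319.82 kW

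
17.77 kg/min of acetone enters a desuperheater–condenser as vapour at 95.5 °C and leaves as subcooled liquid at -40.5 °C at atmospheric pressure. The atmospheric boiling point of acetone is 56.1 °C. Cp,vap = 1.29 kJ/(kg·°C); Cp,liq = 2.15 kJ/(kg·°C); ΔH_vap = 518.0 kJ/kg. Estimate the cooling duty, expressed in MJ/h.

vapour 95.5→56.1 °C: -50.826 kJ/kg
condensation at 56.1 °C: -518 kJ/kg
liquid 56.1→-40.5 °C: -207.69 kJ/kg
Δh = -50.826 + -518 + -207.69 = -776.52 kJ/kg
Q = ṁ·Δh = 17.77 kg/min × -776.52 kJ/kg = -13799 kJ/min
|Q| = 229.98 kW = 827.92 MJ/h

Q_c = 828 MJ/h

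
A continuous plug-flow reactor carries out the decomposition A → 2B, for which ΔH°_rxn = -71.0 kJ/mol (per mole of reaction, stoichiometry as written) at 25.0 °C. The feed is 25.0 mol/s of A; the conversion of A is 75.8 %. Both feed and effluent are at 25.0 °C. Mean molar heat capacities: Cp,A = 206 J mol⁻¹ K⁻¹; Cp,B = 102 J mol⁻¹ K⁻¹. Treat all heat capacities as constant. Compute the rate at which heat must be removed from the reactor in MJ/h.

Extent of reaction ξ = 0.758 × 25.0 = 18.95 mol/s
Reaction term: ξ·ΔH°_rxn = 18.95 × -71.0 = -1345.5 kJ/s
Q = ΔH = -1345.5 kJ/s = -1345.5 kW
Heat removed = 4843.6 MJ/h

Q_out = 4840 MJ/h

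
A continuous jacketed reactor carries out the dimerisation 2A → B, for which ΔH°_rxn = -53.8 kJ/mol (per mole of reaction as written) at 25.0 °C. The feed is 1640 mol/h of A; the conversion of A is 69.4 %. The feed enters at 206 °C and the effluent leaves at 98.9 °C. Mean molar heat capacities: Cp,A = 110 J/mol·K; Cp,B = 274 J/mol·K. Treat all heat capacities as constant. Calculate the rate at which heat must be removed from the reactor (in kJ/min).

Q_out = 794 kJ/min

Extent of reaction ξ = 0.694 × 1640 / 2 = 569.08 mol/h
Reaction term: ξ·ΔH°_rxn = 569.08 × -53.8 = -30617 kJ/h
Sensible, feed 206→25 °C: -32652 kJ/h
Outlet flows (mol/h): A 501.84, B 569.08
Sensible, products 25→98.9 °C: 15603 kJ/h
Q = ΔH = -47666 kJ/h = -13.241 kW
Heat removed = 794.44 kJ/min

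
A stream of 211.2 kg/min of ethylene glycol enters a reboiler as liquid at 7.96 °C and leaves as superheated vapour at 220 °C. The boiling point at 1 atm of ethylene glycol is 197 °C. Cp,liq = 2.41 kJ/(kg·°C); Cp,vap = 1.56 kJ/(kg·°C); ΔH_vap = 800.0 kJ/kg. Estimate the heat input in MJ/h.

liquid 7.96→197 °C: 455.59 kJ/kg
vaporisation at 197 °C: 800 kJ/kg
vapour 197→220 °C: 35.88 kJ/kg
Δh = 455.59 + 800 + 35.88 = 1291.5 kJ/kg
Q = ṁ·Δh = 211.2 kg/min × 1291.5 kJ/kg = 272760 kJ/min
|Q| = 4546 kW = 16365 MJ/h

Q = 16400 MJ/h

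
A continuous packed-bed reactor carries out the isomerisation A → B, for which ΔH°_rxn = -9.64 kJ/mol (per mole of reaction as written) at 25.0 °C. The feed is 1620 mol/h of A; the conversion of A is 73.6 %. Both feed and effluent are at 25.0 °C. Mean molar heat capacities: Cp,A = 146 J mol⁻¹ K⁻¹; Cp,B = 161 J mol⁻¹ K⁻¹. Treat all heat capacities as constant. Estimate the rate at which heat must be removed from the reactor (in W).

Q_out = 3190 W

Extent of reaction ξ = 0.736 × 1620 = 1192.3 mol/h
Reaction term: ξ·ΔH°_rxn = 1192.3 × -9.64 = -11494 kJ/h
Q = ΔH = -11494 kJ/h = -3.1928 kW
Heat removed = 3192.8 W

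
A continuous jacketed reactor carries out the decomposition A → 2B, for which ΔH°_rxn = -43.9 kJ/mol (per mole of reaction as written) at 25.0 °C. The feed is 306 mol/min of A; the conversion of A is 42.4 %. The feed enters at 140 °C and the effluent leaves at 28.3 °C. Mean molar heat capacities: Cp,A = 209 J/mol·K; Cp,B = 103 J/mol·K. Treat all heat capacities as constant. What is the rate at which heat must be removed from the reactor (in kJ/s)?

Q_out = 214 kJ/s

Extent of reaction ξ = 0.424 × 306 = 129.74 mol/min
Reaction term: ξ·ΔH°_rxn = 129.74 × -43.9 = -5695.8 kJ/min
Sensible, feed 140→25 °C: -7354.7 kJ/min
Outlet flows (mol/min): A 176.26, B 259.49
Sensible, products 25→28.3 °C: 209.76 kJ/min
Q = ΔH = -12841 kJ/min = -214.01 kW
Heat removed = 214.01 kJ/s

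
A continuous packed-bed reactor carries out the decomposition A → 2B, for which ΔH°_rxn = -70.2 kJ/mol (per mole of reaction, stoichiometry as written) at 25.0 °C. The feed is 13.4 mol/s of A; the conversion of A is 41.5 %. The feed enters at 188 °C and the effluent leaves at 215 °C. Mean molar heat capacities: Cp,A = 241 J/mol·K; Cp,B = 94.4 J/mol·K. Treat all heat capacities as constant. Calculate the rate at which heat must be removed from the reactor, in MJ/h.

Extent of reaction ξ = 0.415 × 13.4 = 5.561 mol/s
Reaction term: ξ·ΔH°_rxn = 5.561 × -70.2 = -390.38 kJ/s
Sensible, feed 188→25 °C: -526.39 kJ/s
Outlet flows (mol/s): A 7.839, B 11.122
Sensible, products 25→215 °C: 558.43 kJ/s
Q = ΔH = -358.34 kJ/s = -358.34 kW
Heat removed = 1290 MJ/h

Q_out = 1290 MJ/h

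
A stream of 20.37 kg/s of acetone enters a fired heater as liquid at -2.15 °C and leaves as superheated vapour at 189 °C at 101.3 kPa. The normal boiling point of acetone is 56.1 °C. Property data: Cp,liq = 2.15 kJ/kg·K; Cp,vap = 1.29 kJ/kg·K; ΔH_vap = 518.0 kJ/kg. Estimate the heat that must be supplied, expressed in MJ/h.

Q = 59700 MJ/h

liquid -2.15→56.1 °C: 125.24 kJ/kg
vaporisation at 56.1 °C: 518 kJ/kg
vapour 56.1→189 °C: 171.44 kJ/kg
Δh = 125.24 + 518 + 171.44 = 814.68 kJ/kg
Q = ṁ·Δh = 20.37 kg/s × 814.68 kJ/kg = 16595 kJ/s
|Q| = 16595 kW = 59742 MJ/h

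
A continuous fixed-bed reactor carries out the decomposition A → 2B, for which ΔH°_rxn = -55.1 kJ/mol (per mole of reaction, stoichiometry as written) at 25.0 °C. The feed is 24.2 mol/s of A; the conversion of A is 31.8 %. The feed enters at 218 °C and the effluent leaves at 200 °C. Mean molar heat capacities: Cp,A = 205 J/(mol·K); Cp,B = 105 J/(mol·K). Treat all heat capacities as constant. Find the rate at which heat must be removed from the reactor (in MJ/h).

Q_out = 1820 MJ/h

Extent of reaction ξ = 0.318 × 24.2 = 7.6956 mol/s
Reaction term: ξ·ΔH°_rxn = 7.6956 × -55.1 = -424.03 kJ/s
Sensible, feed 218→25 °C: -957.47 kJ/s
Outlet flows (mol/s): A 16.504, B 15.391
Sensible, products 25→200 °C: 874.91 kJ/s
Q = ΔH = -506.59 kJ/s = -506.59 kW
Heat removed = 1823.7 MJ/h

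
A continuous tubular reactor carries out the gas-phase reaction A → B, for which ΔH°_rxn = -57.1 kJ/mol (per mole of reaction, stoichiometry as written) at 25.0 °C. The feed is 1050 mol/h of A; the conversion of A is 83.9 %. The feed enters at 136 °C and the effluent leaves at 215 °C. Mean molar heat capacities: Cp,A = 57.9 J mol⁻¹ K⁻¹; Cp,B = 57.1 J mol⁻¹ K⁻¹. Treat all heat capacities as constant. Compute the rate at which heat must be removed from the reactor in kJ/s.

Q_out = 12.7 kJ/s

Extent of reaction ξ = 0.839 × 1050 = 880.95 mol/h
Reaction term: ξ·ΔH°_rxn = 880.95 × -57.1 = -50302 kJ/h
Sensible, feed 136→25 °C: -6748.2 kJ/h
Outlet flows (mol/h): A 169.05, B 880.95
Sensible, products 25→215 °C: 11417 kJ/h
Q = ΔH = -45633 kJ/h = -12.676 kW
Heat removed = 12.676 kJ/s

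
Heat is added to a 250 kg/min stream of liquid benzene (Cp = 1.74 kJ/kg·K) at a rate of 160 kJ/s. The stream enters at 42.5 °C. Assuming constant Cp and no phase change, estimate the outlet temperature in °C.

T_out = 64.6 °C

Q = 160 kJ/s = 9600 kJ/min
ΔT = Q/(ṁ·Cp) = 9600/(250×1.74) = 22.069 K
T_out = 42.5 + 22.069 = 64.569 °C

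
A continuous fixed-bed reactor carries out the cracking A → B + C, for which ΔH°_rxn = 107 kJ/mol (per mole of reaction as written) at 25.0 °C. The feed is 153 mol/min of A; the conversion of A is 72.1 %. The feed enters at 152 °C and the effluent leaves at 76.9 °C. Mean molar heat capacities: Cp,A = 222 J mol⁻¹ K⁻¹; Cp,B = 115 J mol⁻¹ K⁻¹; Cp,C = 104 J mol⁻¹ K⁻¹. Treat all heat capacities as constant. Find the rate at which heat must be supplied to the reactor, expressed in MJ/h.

Extent of reaction ξ = 0.721 × 153 = 110.31 mol/min
Reaction term: ξ·ΔH°_rxn = 110.31 × 107 = 11803 kJ/min
Sensible, feed 152→25 °C: -4313.7 kJ/min
Outlet flows (mol/min): A 42.687, B 110.31, C 110.31
Sensible, products 25→76.9 °C: 1745.7 kJ/min
Q = ΔH = 9235.5 kJ/min = 153.92 kW
Heat supplied = 554.13 MJ/h

Q_in = 554 MJ/h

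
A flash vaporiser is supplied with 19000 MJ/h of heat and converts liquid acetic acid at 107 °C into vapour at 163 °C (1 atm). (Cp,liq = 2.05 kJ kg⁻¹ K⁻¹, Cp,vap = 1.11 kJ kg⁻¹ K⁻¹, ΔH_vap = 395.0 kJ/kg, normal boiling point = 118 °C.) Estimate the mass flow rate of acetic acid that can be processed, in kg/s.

ṁ = 11.3 kg/s

Δh = 2.05×(118−107) + 395.0 + 1.11×(163−118) = 467.5 kJ/kg
Q = 19000 MJ/h = 5277.8 kJ/s = 5277.8 kJ/s
ṁ = Q/Δh = 5277.8 / 467.5 = 11.289 kg/s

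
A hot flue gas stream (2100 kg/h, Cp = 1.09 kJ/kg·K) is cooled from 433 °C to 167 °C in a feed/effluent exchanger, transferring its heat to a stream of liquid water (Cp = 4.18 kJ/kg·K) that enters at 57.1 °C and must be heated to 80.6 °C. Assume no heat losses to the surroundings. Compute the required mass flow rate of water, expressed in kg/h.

ṁ_c = 6200 kg/h

Heat released by hot stream: Q = 2100 × 1.09 × (433 − 167) = 608870 kJ/h
Energy balance on cold side (adiabatic exchanger): Q = ṁ_c·Cp_c·(T_c,out − T_c,in)
ṁ_c = 608870 / [4.18 × (80.6 − 57.1)] = 6198.5 kg/h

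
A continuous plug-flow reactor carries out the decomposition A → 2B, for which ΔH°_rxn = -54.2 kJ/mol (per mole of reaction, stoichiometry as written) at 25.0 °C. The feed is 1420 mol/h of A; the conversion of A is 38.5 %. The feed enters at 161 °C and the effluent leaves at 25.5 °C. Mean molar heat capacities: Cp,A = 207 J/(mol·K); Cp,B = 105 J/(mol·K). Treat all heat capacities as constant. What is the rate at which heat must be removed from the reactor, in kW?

Extent of reaction ξ = 0.385 × 1420 = 546.7 mol/h
Reaction term: ξ·ΔH°_rxn = 546.7 × -54.2 = -29631 kJ/h
Sensible, feed 161→25 °C: -39976 kJ/h
Outlet flows (mol/h): A 873.3, B 1093.4
Sensible, products 25→25.5 °C: 147.79 kJ/h
Q = ΔH = -69459 kJ/h = -19.294 kW
Heat removed = 19.294 kW

Q_out = 19.3 kW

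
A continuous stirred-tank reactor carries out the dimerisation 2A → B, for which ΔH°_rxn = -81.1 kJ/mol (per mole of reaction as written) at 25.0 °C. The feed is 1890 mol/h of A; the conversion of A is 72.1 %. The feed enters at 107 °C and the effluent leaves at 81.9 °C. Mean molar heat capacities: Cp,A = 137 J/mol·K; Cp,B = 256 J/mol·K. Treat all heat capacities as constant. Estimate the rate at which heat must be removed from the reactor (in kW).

Q_out = 17.3 kW

Extent of reaction ξ = 0.721 × 1890 / 2 = 681.35 mol/h
Reaction term: ξ·ΔH°_rxn = 681.35 × -81.1 = -55257 kJ/h
Sensible, feed 107→25 °C: -21232 kJ/h
Outlet flows (mol/h): A 527.31, B 681.35
Sensible, products 25→81.9 °C: 14035 kJ/h
Q = ΔH = -62454 kJ/h = -17.348 kW
Heat removed = 17.348 kW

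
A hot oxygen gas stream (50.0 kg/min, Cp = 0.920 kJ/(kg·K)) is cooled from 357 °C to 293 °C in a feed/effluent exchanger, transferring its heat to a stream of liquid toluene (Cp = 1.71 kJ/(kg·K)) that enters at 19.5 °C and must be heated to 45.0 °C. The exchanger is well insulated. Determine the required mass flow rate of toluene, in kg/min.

Heat released by hot stream: Q = 50.0 × 0.920 × (357 − 293) = 2944 kJ/min
Energy balance on cold side (adiabatic exchanger): Q = ṁ_c·Cp_c·(T_c,out − T_c,in)
ṁ_c = 2944 / [1.71 × (45.0 − 19.5)] = 67.515 kg/min

ṁ_c = 67.5 kg/min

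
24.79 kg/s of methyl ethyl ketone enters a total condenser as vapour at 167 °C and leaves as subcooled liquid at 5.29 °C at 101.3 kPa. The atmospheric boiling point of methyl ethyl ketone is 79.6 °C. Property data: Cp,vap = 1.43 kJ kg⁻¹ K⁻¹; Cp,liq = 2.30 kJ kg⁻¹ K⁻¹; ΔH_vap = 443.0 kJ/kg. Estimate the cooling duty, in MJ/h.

Q_c = 65900 MJ/h

vapour 167→79.6 °C: -124.98 kJ/kg
condensation at 79.6 °C: -443 kJ/kg
liquid 79.6→5.29 °C: -170.91 kJ/kg
Δh = -124.98 + -443 + -170.91 = -738.89 kJ/kg
Q = ṁ·Δh = 24.79 kg/s × -738.89 kJ/kg = -18317 kJ/s
|Q| = 18317 kW = 65942 MJ/h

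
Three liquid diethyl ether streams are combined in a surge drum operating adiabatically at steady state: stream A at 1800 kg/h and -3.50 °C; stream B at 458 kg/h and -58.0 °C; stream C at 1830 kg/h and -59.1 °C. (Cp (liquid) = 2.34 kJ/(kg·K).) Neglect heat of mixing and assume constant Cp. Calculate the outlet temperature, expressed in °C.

T_out = -34.5 °C

No heat crosses the boundary, so H_out = H_in.
T_out = Σ ṁᵢCp,ᵢTᵢ / Σ ṁᵢCp,ᵢ
      = -329980 / 9565.9 = -34.495 °C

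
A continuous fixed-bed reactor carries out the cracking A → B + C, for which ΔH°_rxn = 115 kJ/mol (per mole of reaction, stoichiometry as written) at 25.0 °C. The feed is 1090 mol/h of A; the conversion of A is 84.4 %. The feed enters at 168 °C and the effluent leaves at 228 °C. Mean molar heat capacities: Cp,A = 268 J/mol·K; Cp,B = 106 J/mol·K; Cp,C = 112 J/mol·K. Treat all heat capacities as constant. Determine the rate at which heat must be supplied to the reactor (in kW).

Extent of reaction ξ = 0.844 × 1090 = 919.96 mol/h
Reaction term: ξ·ΔH°_rxn = 919.96 × 115 = 105800 kJ/h
Sensible, feed 168→25 °C: -41773 kJ/h
Outlet flows (mol/h): A 170.04, B 919.96, C 919.96
Sensible, products 25→228 °C: 49963 kJ/h
Q = ΔH = 113990 kJ/h = 31.663 kW
Heat supplied = 31.663 kW

Q_in = 31.7 kW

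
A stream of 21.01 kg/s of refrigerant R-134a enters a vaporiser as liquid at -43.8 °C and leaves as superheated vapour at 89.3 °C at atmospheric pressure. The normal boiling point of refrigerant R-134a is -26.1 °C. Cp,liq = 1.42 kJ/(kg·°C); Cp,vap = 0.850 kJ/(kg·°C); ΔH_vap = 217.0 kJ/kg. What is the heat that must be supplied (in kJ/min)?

liquid -43.8→-26.1 °C: 25.134 kJ/kg
vaporisation at -26.1 °C: 217 kJ/kg
vapour -26.1→89.3 °C: 98.09 kJ/kg
Δh = 25.134 + 217 + 98.09 = 340.22 kJ/kg
Q = ṁ·Δh = 21.01 kg/s × 340.22 kJ/kg = 7148.1 kJ/s
|Q| = 7148.1 kW = 428890 kJ/min

Q = 429000 kJ/min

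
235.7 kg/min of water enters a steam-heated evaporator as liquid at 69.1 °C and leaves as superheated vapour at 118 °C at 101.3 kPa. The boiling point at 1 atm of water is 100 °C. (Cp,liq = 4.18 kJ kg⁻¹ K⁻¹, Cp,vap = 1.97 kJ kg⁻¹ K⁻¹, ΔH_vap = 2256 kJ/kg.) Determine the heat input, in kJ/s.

liquid 69.1→100 °C: 129.16 kJ/kg
vaporisation at 100 °C: 2256 kJ/kg
vapour 100→118 °C: 35.46 kJ/kg
Δh = 129.16 + 2256 + 35.46 = 2420.6 kJ/kg
Q = ṁ·Δh = 235.7 kg/min × 2420.6 kJ/kg = 570540 kJ/min
|Q| = 9509 kW

Q = 9510 kJ/s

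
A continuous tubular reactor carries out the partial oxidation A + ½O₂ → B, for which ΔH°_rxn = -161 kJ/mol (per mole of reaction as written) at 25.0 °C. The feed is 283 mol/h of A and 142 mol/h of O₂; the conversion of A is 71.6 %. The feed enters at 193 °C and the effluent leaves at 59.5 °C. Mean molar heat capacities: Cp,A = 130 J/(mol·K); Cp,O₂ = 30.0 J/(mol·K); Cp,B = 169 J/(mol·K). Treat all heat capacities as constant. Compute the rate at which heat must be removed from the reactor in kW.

Q_out = 10.5 kW

Extent of reaction ξ = 0.716 × 283 = 202.63 mol/h
Reaction term: ξ·ΔH°_rxn = 202.63 × -161 = -32623 kJ/h
Sensible, feed 193→25 °C: -6896.4 kJ/h
Outlet flows (mol/h): A 80.372, O₂ 40.686, B 202.63
Sensible, products 25→59.5 °C: 1584 kJ/h
Q = ΔH = -37936 kJ/h = -10.538 kW
Heat removed = 10.538 kW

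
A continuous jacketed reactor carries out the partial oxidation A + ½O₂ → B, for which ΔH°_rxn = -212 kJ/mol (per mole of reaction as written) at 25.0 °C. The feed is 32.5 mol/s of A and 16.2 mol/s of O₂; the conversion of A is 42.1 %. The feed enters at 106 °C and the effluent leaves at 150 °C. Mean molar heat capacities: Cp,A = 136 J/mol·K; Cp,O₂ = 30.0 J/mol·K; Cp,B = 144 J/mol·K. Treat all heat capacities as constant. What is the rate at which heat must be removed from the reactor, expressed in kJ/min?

Extent of reaction ξ = 0.421 × 32.5 = 13.682 mol/s
Reaction term: ξ·ΔH°_rxn = 13.682 × -212 = -2900.7 kJ/s
Sensible, feed 106→25 °C: -397.39 kJ/s
Outlet flows (mol/s): A 18.818, O₂ 9.3588, B 13.682
Sensible, products 25→150 °C: 601.28 kJ/s
Q = ΔH = -2696.8 kJ/s = -2696.8 kW
Heat removed = 161810 kJ/min

Q_out = 162000 kJ/min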